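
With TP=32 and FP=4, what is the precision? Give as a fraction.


Precision = TP / (TP + FP) = 32 / 36 = 8/9.

8/9


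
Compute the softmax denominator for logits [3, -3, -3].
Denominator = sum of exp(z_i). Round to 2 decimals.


Denom = e^3=20.0855 + e^-3=0.0498 + e^-3=0.0498. Sum = 20.1851, which rounds to 20.19.

20.19


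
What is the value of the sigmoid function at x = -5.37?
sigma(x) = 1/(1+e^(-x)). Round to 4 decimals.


sigma(-5.37) = 1/(1+e^(5.37)) = 1/(1+214.862868) = 1/215.862868 = 0.0046.

0.0046


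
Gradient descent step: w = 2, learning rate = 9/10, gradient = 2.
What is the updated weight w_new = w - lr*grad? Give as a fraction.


w_new = 2 - 9/10 * 2 = 2 - 9/5 = 1/5.

1/5


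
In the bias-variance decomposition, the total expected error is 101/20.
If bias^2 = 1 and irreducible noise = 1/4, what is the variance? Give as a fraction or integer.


Total error = bias^2 + variance + irreducible noise. So variance = 101/20 - 1 - 1/4 = 19/5.

19/5


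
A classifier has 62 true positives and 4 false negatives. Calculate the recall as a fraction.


Recall = TP / (TP + FN) = 62 / 66 = 31/33.

31/33


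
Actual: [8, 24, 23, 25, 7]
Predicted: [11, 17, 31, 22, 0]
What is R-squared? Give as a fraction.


Mean(y) = 87/5. SS_res = 180. SS_tot = 1646/5. R^2 = 1 - 180/(1646/5) = 373/823.

373/823


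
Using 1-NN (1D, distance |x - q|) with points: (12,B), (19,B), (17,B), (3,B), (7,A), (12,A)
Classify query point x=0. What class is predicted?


Distances: |12-0|=12, |19-0|=19, |17-0|=17, |3-0|=3, |7-0|=7, |12-0|=12. 1 nearest: (3,B). Counts: {'B': 1}. Majority class: B.

B


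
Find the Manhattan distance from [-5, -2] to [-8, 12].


d = sum of absolute differences: |-5--8|=3 + |-2-12|=14 = 17.

17


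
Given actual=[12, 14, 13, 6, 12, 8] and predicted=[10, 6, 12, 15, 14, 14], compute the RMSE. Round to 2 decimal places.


MSE = 31.6667. RMSE = sqrt(31.6667) = 5.63.

5.63


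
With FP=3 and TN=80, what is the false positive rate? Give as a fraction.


FPR = FP / (FP + TN) = 3 / 83 = 3/83.

3/83


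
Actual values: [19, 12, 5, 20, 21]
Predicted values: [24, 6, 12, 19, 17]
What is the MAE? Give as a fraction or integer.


MAE = (1/5) * (|19-24|=5 + |12-6|=6 + |5-12|=7 + |20-19|=1 + |21-17|=4). Sum = 23. MAE = 23/5.

23/5


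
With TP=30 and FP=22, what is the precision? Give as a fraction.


Precision = TP / (TP + FP) = 30 / 52 = 15/26.

15/26


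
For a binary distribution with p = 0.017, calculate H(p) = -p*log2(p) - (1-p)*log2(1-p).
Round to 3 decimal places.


H = -0.017*log2(0.017) - 0.983*log2(0.983) = 0.124.

0.124


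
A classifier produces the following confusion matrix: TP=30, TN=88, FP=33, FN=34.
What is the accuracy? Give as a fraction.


Accuracy = (TP + TN) / (TP + TN + FP + FN) = (30 + 88) / 185 = 118/185.

118/185


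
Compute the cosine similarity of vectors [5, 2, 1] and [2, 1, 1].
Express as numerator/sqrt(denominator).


dot = 13. |a|^2 = 30, |b|^2 = 6. cos = 13/sqrt(180).

13/sqrt(180)


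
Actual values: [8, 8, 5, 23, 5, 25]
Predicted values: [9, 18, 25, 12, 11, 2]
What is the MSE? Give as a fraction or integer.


MSE = (1/6) * ((8-9)^2=1 + (8-18)^2=100 + (5-25)^2=400 + (23-12)^2=121 + (5-11)^2=36 + (25-2)^2=529). Sum = 1187. MSE = 1187/6.

1187/6


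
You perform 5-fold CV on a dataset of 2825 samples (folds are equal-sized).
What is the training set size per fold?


Each validation fold has 2825/5 = 565 samples. Training set = 2825 - 565 = 2260.

2260


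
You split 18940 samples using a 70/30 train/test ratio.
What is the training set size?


Test set = 18940 * 30% = 5682. Training set = 18940 - 5682 = 13258.

13258


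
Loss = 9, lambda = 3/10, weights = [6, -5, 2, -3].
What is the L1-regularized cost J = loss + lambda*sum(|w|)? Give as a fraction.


L1 norm = sum(|w|) = 16. J = 9 + 3/10 * 16 = 69/5.

69/5


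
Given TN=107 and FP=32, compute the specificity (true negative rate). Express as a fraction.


Specificity = TN / (TN + FP) = 107 / 139 = 107/139.

107/139


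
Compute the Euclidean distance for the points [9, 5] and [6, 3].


d = sqrt(sum of squared differences). (9-6)^2=9, (5-3)^2=4. Sum = 13.

sqrt(13)


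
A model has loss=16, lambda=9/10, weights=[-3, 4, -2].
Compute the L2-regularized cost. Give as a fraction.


L2 sq norm = sum(w^2) = 29. J = 16 + 9/10 * 29 = 421/10.

421/10


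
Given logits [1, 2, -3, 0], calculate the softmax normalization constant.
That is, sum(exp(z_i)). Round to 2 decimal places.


Denom = e^1=2.7183 + e^2=7.3891 + e^-3=0.0498 + e^0=1.0000. Sum = 11.1572, which rounds to 11.16.

11.16


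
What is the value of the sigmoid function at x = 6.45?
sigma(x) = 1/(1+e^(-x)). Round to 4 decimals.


sigma(6.45) = 1/(1+e^(-6.45)) = 1/(1+0.001581) = 1/1.001581 = 0.9984.

0.9984


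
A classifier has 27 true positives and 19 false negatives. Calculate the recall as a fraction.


Recall = TP / (TP + FN) = 27 / 46 = 27/46.

27/46


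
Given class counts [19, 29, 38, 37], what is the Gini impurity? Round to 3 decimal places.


Total = 123. Proportions: 19/123, 29/123, 38/123, 37/123. sum(p_i^2) = 0.2654. Gini = 1 - 0.2654 = 0.7346, which rounds to 0.735.

0.735


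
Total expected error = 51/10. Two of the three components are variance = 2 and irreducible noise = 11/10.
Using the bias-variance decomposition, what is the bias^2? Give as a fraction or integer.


Total error = bias^2 + variance + irreducible noise. So bias^2 = 51/10 - 2 - 11/10 = 2.

2


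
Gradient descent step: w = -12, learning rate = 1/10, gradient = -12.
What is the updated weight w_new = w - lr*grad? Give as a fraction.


w_new = -12 - 1/10 * -12 = -12 - -6/5 = -54/5.

-54/5


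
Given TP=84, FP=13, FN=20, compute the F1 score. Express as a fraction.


Precision = 84/97 = 84/97. Recall = 84/104 = 21/26. F1 = 2*P*R/(P+R) = 56/67.

56/67


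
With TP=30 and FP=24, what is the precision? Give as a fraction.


Precision = TP / (TP + FP) = 30 / 54 = 5/9.

5/9


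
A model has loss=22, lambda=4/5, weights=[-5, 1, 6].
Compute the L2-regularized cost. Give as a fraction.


L2 sq norm = sum(w^2) = 62. J = 22 + 4/5 * 62 = 358/5.

358/5


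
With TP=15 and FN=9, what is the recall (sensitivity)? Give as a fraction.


Recall = TP / (TP + FN) = 15 / 24 = 5/8.

5/8


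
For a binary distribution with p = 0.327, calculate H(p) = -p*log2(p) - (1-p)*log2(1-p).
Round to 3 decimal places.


H = -0.327*log2(0.327) - 0.673*log2(0.673) = 0.912.

0.912


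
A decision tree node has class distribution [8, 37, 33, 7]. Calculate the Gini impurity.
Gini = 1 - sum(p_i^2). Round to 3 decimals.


Total = 85. Proportions: 8/85, 37/85, 33/85, 7/85. sum(p_i^2) = 0.3558. Gini = 1 - 0.3558 = 0.6442, which rounds to 0.644.

0.644


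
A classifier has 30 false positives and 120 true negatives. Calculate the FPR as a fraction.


FPR = FP / (FP + TN) = 30 / 150 = 1/5.

1/5


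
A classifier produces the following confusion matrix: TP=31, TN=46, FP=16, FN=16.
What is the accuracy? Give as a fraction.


Accuracy = (TP + TN) / (TP + TN + FP + FN) = (31 + 46) / 109 = 77/109.

77/109


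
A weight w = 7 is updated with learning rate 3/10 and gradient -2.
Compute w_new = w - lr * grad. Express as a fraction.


w_new = 7 - 3/10 * -2 = 7 - -3/5 = 38/5.

38/5


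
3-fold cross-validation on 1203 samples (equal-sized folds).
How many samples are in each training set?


Each validation fold has 1203/3 = 401 samples. Training set = 1203 - 401 = 802.

802


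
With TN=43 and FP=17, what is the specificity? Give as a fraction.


Specificity = TN / (TN + FP) = 43 / 60 = 43/60.

43/60


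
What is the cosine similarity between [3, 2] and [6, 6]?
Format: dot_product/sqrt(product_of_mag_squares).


dot = 30. |a|^2 = 13, |b|^2 = 72. cos = 30/sqrt(936).

30/sqrt(936)


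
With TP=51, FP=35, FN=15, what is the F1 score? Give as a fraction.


Precision = 51/86 = 51/86. Recall = 51/66 = 17/22. F1 = 2*P*R/(P+R) = 51/76.

51/76


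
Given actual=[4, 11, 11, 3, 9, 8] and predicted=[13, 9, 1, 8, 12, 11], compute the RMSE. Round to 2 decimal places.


MSE = 38.0000. RMSE = sqrt(38.0000) = 6.16.

6.16


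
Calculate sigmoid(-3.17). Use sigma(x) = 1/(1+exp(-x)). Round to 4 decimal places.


sigma(-3.17) = 1/(1+e^(3.17)) = 1/(1+23.807484) = 1/24.807484 = 0.0403.

0.0403


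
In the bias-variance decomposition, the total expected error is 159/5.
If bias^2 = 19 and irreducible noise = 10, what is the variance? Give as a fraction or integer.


Total error = bias^2 + variance + irreducible noise. So variance = 159/5 - 19 - 10 = 14/5.

14/5


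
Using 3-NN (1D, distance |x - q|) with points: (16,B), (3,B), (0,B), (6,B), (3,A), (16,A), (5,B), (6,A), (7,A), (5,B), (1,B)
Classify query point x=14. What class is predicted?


Distances: |16-14|=2, |3-14|=11, |0-14|=14, |6-14|=8, |3-14|=11, |16-14|=2, |5-14|=9, |6-14|=8, |7-14|=7, |5-14|=9, |1-14|=13. 3 nearest: (16,A), (16,B), (7,A). Counts: {'A': 2, 'B': 1}. Majority class: A.

A


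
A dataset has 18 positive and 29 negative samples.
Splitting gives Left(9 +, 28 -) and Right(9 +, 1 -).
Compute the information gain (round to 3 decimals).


H(parent) = 0.9601. H(left) = 0.8004, H(right) = 0.4690. Weighted = (37/47)*0.8004 + (10/47)*0.4690 = 0.7299. IG = 0.9601 - 0.7299 = 0.2302, which rounds to 0.230.

0.230


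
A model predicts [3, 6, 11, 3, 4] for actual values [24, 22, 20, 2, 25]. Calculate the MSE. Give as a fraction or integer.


MSE = (1/5) * ((24-3)^2=441 + (22-6)^2=256 + (20-11)^2=81 + (2-3)^2=1 + (25-4)^2=441). Sum = 1220. MSE = 244.

244


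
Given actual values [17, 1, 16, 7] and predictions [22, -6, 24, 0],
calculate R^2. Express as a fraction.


Mean(y) = 41/4. SS_res = 187. SS_tot = 699/4. R^2 = 1 - 187/(699/4) = -49/699.

-49/699


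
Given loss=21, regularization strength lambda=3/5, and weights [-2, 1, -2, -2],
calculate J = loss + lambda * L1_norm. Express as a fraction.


L1 norm = sum(|w|) = 7. J = 21 + 3/5 * 7 = 126/5.

126/5


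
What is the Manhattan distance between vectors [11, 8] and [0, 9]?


d = sum of absolute differences: |11-0|=11 + |8-9|=1 = 12.

12


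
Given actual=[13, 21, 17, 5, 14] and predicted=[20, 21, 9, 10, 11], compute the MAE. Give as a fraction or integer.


MAE = (1/5) * (|13-20|=7 + |21-21|=0 + |17-9|=8 + |5-10|=5 + |14-11|=3). Sum = 23. MAE = 23/5.

23/5


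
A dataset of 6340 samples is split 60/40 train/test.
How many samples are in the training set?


Test set = 6340 * 40% = 2536. Training set = 6340 - 2536 = 3804.

3804


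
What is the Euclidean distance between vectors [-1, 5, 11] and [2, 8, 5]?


d = sqrt(sum of squared differences). (-1-2)^2=9, (5-8)^2=9, (11-5)^2=36. Sum = 54.

sqrt(54)


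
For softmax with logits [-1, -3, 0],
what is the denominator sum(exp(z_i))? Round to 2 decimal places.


Denom = e^-1=0.3679 + e^-3=0.0498 + e^0=1.0000. Sum = 1.4177, which rounds to 1.42.

1.42


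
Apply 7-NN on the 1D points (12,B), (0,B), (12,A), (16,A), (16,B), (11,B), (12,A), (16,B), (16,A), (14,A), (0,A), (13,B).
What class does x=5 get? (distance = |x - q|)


Distances: |12-5|=7, |0-5|=5, |12-5|=7, |16-5|=11, |16-5|=11, |11-5|=6, |12-5|=7, |16-5|=11, |16-5|=11, |14-5|=9, |0-5|=5, |13-5|=8. 7 nearest: (0,A), (0,B), (11,B), (12,A), (12,A), (12,B), (13,B). Counts: {'A': 3, 'B': 4}. Majority class: B.

B


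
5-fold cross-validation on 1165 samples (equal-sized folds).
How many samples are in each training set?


Each validation fold has 1165/5 = 233 samples. Training set = 1165 - 233 = 932.

932


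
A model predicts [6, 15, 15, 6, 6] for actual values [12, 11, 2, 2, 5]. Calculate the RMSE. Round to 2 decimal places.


MSE = 47.6000. RMSE = sqrt(47.6000) = 6.90.

6.90


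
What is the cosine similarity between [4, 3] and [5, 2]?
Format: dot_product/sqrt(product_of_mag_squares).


dot = 26. |a|^2 = 25, |b|^2 = 29. cos = 26/sqrt(725).

26/sqrt(725)


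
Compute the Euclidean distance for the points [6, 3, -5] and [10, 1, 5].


d = sqrt(sum of squared differences). (6-10)^2=16, (3-1)^2=4, (-5-5)^2=100. Sum = 120.

sqrt(120)


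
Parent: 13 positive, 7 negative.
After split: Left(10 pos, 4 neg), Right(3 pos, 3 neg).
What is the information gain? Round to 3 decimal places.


H(parent) = 0.9341. H(left) = 0.8631, H(right) = 1.0000. Weighted = (14/20)*0.8631 + (6/20)*1.0000 = 0.9042. IG = 0.9341 - 0.9042 = 0.0299, which rounds to 0.030.

0.030


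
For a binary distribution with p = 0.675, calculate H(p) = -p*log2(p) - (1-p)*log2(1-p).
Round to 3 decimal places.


H = -0.675*log2(0.675) - 0.325*log2(0.325) = 0.910.

0.910


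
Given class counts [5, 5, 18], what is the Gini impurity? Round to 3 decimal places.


Total = 28. Proportions: 5/28, 5/28, 18/28. sum(p_i^2) = 0.4770. Gini = 1 - 0.4770 = 0.5230, which rounds to 0.523.

0.523


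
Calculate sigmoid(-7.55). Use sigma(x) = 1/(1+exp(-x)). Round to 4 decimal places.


sigma(-7.55) = 1/(1+e^(7.55)) = 1/(1+1900.742731) = 1/1901.742731 = 0.0005.

0.0005


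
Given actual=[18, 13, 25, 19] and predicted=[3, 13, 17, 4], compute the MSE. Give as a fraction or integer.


MSE = (1/4) * ((18-3)^2=225 + (13-13)^2=0 + (25-17)^2=64 + (19-4)^2=225). Sum = 514. MSE = 257/2.

257/2


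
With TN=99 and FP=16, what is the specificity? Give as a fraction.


Specificity = TN / (TN + FP) = 99 / 115 = 99/115.

99/115


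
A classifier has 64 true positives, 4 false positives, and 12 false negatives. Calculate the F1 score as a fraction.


Precision = 64/68 = 16/17. Recall = 64/76 = 16/19. F1 = 2*P*R/(P+R) = 8/9.

8/9


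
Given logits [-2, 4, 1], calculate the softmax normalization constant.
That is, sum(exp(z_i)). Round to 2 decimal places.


Denom = e^-2=0.1353 + e^4=54.5982 + e^1=2.7183. Sum = 57.4518, which rounds to 57.45.

57.45


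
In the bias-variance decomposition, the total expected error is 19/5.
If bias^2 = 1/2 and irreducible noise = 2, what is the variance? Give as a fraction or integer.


Total error = bias^2 + variance + irreducible noise. So variance = 19/5 - 1/2 - 2 = 13/10.

13/10


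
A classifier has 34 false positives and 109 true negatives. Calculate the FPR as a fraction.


FPR = FP / (FP + TN) = 34 / 143 = 34/143.

34/143


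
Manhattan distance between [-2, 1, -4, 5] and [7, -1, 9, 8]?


d = sum of absolute differences: |-2-7|=9 + |1--1|=2 + |-4-9|=13 + |5-8|=3 = 27.

27


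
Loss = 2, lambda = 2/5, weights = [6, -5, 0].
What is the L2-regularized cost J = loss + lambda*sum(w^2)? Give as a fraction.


L2 sq norm = sum(w^2) = 61. J = 2 + 2/5 * 61 = 132/5.

132/5


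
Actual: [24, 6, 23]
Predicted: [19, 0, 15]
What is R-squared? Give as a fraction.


Mean(y) = 53/3. SS_res = 125. SS_tot = 614/3. R^2 = 1 - 125/(614/3) = 239/614.

239/614


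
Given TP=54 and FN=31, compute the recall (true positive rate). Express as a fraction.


Recall = TP / (TP + FN) = 54 / 85 = 54/85.

54/85


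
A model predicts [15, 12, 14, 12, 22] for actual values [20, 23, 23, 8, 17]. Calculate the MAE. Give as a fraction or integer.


MAE = (1/5) * (|20-15|=5 + |23-12|=11 + |23-14|=9 + |8-12|=4 + |17-22|=5). Sum = 34. MAE = 34/5.

34/5


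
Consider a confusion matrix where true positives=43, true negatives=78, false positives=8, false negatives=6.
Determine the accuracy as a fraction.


Accuracy = (TP + TN) / (TP + TN + FP + FN) = (43 + 78) / 135 = 121/135.

121/135


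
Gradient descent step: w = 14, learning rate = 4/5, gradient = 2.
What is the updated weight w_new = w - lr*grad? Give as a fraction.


w_new = 14 - 4/5 * 2 = 14 - 8/5 = 62/5.

62/5


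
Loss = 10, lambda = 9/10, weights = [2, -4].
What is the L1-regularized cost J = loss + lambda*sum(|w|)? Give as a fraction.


L1 norm = sum(|w|) = 6. J = 10 + 9/10 * 6 = 77/5.

77/5


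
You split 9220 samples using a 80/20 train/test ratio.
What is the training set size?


Test set = 9220 * 20% = 1844. Training set = 9220 - 1844 = 7376.

7376


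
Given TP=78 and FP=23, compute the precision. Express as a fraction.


Precision = TP / (TP + FP) = 78 / 101 = 78/101.

78/101


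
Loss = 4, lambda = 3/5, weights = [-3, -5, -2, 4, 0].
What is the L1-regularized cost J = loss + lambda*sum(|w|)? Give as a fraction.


L1 norm = sum(|w|) = 14. J = 4 + 3/5 * 14 = 62/5.

62/5


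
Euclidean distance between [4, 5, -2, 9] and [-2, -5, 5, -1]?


d = sqrt(sum of squared differences). (4--2)^2=36, (5--5)^2=100, (-2-5)^2=49, (9--1)^2=100. Sum = 285.

sqrt(285)


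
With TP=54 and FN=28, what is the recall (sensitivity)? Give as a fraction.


Recall = TP / (TP + FN) = 54 / 82 = 27/41.

27/41


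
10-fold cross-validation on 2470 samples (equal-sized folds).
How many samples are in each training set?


Each validation fold has 2470/10 = 247 samples. Training set = 2470 - 247 = 2223.

2223


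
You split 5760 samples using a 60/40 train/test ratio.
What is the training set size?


Test set = 5760 * 40% = 2304. Training set = 5760 - 2304 = 3456.

3456


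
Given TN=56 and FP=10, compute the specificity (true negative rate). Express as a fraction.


Specificity = TN / (TN + FP) = 56 / 66 = 28/33.

28/33


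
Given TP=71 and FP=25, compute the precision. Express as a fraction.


Precision = TP / (TP + FP) = 71 / 96 = 71/96.

71/96


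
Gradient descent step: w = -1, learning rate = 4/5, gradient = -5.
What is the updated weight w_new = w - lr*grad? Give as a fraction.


w_new = -1 - 4/5 * -5 = -1 - -4 = 3.

3


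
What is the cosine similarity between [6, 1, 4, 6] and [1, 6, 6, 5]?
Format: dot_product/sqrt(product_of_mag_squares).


dot = 66. |a|^2 = 89, |b|^2 = 98. cos = 66/sqrt(8722).

66/sqrt(8722)


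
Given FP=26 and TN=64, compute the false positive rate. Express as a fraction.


FPR = FP / (FP + TN) = 26 / 90 = 13/45.

13/45


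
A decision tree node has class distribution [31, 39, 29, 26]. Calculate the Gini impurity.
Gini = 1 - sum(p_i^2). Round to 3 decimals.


Total = 125. Proportions: 31/125, 39/125, 29/125, 26/125. sum(p_i^2) = 0.2559. Gini = 1 - 0.2559 = 0.7441, which rounds to 0.744.

0.744


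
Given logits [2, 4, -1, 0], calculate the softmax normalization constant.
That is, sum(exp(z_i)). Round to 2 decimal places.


Denom = e^2=7.3891 + e^4=54.5982 + e^-1=0.3679 + e^0=1.0000. Sum = 63.3552, which rounds to 63.36.

63.36


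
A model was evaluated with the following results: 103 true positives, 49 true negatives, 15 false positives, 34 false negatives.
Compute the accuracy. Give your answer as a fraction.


Accuracy = (TP + TN) / (TP + TN + FP + FN) = (103 + 49) / 201 = 152/201.

152/201


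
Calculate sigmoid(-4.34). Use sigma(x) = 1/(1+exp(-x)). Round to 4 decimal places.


sigma(-4.34) = 1/(1+e^(4.34)) = 1/(1+76.707539) = 1/77.707539 = 0.0129.

0.0129


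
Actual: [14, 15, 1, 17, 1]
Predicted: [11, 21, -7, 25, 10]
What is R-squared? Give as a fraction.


Mean(y) = 48/5. SS_res = 254. SS_tot = 1256/5. R^2 = 1 - 254/(1256/5) = -7/628.

-7/628


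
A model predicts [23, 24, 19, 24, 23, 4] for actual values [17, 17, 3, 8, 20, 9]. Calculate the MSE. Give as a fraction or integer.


MSE = (1/6) * ((17-23)^2=36 + (17-24)^2=49 + (3-19)^2=256 + (8-24)^2=256 + (20-23)^2=9 + (9-4)^2=25). Sum = 631. MSE = 631/6.

631/6


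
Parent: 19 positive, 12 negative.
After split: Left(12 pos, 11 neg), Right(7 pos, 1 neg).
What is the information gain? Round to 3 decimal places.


H(parent) = 0.9629. H(left) = 0.9986, H(right) = 0.5436. Weighted = (23/31)*0.9986 + (8/31)*0.5436 = 0.8812. IG = 0.9629 - 0.8812 = 0.0817, which rounds to 0.082.

0.082


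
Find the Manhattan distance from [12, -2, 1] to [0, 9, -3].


d = sum of absolute differences: |12-0|=12 + |-2-9|=11 + |1--3|=4 = 27.

27


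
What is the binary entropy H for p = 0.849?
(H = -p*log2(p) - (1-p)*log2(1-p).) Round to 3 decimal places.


H = -0.849*log2(0.849) - 0.151*log2(0.151) = 0.612.

0.612


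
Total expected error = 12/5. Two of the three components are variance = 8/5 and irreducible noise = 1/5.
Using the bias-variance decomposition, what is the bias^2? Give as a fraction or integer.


Total error = bias^2 + variance + irreducible noise. So bias^2 = 12/5 - 8/5 - 1/5 = 3/5.

3/5


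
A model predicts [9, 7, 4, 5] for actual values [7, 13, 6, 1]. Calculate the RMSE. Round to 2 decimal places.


MSE = 15.0000. RMSE = sqrt(15.0000) = 3.87.

3.87


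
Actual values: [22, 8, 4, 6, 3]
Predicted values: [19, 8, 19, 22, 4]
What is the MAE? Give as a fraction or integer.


MAE = (1/5) * (|22-19|=3 + |8-8|=0 + |4-19|=15 + |6-22|=16 + |3-4|=1). Sum = 35. MAE = 7.

7


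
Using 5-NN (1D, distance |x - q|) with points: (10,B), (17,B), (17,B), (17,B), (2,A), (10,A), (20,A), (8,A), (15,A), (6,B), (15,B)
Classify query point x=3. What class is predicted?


Distances: |10-3|=7, |17-3|=14, |17-3|=14, |17-3|=14, |2-3|=1, |10-3|=7, |20-3|=17, |8-3|=5, |15-3|=12, |6-3|=3, |15-3|=12. 5 nearest: (2,A), (6,B), (8,A), (10,A), (10,B). Counts: {'A': 3, 'B': 2}. Majority class: A.

A


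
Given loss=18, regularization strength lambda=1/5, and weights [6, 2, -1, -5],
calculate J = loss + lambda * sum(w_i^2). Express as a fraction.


L2 sq norm = sum(w^2) = 66. J = 18 + 1/5 * 66 = 156/5.

156/5


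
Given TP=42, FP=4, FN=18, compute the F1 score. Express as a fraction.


Precision = 42/46 = 21/23. Recall = 42/60 = 7/10. F1 = 2*P*R/(P+R) = 42/53.

42/53


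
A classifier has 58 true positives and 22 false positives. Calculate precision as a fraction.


Precision = TP / (TP + FP) = 58 / 80 = 29/40.

29/40


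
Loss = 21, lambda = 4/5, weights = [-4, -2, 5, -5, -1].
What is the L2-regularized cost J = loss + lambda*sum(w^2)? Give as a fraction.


L2 sq norm = sum(w^2) = 71. J = 21 + 4/5 * 71 = 389/5.

389/5


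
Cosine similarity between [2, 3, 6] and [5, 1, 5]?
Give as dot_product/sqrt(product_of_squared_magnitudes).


dot = 43. |a|^2 = 49, |b|^2 = 51. cos = 43/sqrt(2499).

43/sqrt(2499)


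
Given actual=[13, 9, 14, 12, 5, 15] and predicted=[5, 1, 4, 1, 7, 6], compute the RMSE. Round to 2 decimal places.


MSE = 72.3333. RMSE = sqrt(72.3333) = 8.50.

8.50


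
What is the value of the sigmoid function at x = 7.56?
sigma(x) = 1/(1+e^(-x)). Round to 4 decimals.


sigma(7.56) = 1/(1+e^(-7.56)) = 1/(1+0.000521) = 1/1.000521 = 0.9995.

0.9995


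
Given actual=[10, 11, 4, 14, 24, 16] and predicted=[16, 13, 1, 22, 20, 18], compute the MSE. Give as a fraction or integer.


MSE = (1/6) * ((10-16)^2=36 + (11-13)^2=4 + (4-1)^2=9 + (14-22)^2=64 + (24-20)^2=16 + (16-18)^2=4). Sum = 133. MSE = 133/6.

133/6


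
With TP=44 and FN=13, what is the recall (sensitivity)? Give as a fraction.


Recall = TP / (TP + FN) = 44 / 57 = 44/57.

44/57


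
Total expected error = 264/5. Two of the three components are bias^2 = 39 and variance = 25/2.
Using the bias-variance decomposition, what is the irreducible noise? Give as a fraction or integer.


Total error = bias^2 + variance + irreducible noise. So irreducible noise = 264/5 - 39 - 25/2 = 13/10.

13/10


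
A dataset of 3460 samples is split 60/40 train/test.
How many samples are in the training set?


Test set = 3460 * 40% = 1384. Training set = 3460 - 1384 = 2076.

2076


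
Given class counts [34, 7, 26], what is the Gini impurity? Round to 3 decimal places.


Total = 67. Proportions: 34/67, 7/67, 26/67. sum(p_i^2) = 0.4190. Gini = 1 - 0.4190 = 0.5810, which rounds to 0.581.

0.581


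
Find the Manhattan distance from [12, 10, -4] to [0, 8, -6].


d = sum of absolute differences: |12-0|=12 + |10-8|=2 + |-4--6|=2 = 16.

16


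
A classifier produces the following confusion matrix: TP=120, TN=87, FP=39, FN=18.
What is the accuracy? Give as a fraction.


Accuracy = (TP + TN) / (TP + TN + FP + FN) = (120 + 87) / 264 = 69/88.

69/88


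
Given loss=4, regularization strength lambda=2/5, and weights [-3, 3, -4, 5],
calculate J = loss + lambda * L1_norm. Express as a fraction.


L1 norm = sum(|w|) = 15. J = 4 + 2/5 * 15 = 10.

10


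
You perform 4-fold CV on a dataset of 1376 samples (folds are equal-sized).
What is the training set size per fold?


Each validation fold has 1376/4 = 344 samples. Training set = 1376 - 344 = 1032.

1032


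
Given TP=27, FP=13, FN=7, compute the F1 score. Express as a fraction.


Precision = 27/40 = 27/40. Recall = 27/34 = 27/34. F1 = 2*P*R/(P+R) = 27/37.

27/37


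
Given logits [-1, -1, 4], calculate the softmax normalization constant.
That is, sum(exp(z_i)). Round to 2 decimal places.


Denom = e^-1=0.3679 + e^-1=0.3679 + e^4=54.5982. Sum = 55.3340, which rounds to 55.33.

55.33


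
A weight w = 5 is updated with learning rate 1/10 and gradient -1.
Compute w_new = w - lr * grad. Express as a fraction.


w_new = 5 - 1/10 * -1 = 5 - -1/10 = 51/10.

51/10


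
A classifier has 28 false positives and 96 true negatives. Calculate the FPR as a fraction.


FPR = FP / (FP + TN) = 28 / 124 = 7/31.

7/31


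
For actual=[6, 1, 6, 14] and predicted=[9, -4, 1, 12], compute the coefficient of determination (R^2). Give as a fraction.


Mean(y) = 27/4. SS_res = 63. SS_tot = 347/4. R^2 = 1 - 63/(347/4) = 95/347.

95/347


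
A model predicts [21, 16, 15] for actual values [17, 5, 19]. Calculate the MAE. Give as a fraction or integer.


MAE = (1/3) * (|17-21|=4 + |5-16|=11 + |19-15|=4). Sum = 19. MAE = 19/3.

19/3


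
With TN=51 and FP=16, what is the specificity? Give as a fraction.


Specificity = TN / (TN + FP) = 51 / 67 = 51/67.

51/67


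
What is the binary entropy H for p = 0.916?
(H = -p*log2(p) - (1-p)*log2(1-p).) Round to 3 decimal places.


H = -0.916*log2(0.916) - 0.084*log2(0.084) = 0.416.

0.416


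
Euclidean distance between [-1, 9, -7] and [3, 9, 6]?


d = sqrt(sum of squared differences). (-1-3)^2=16, (9-9)^2=0, (-7-6)^2=169. Sum = 185.

sqrt(185)


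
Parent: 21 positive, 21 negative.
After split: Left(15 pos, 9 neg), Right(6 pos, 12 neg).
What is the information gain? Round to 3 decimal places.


H(parent) = 1.0000. H(left) = 0.9544, H(right) = 0.9183. Weighted = (24/42)*0.9544 + (18/42)*0.9183 = 0.9389. IG = 1.0000 - 0.9389 = 0.0611, which rounds to 0.061.

0.061


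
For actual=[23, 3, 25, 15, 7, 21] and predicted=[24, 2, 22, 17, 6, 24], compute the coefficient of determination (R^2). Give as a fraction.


Mean(y) = 47/3. SS_res = 25. SS_tot = 1216/3. R^2 = 1 - 25/(1216/3) = 1141/1216.

1141/1216


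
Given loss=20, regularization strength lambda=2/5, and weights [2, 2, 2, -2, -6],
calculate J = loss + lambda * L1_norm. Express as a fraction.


L1 norm = sum(|w|) = 14. J = 20 + 2/5 * 14 = 128/5.

128/5


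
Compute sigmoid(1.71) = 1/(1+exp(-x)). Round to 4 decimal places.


sigma(1.71) = 1/(1+e^(-1.71)) = 1/(1+0.180866) = 1/1.180866 = 0.8468.

0.8468


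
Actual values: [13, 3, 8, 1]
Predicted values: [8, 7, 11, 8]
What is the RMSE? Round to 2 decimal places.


MSE = 24.7500. RMSE = sqrt(24.7500) = 4.97.

4.97


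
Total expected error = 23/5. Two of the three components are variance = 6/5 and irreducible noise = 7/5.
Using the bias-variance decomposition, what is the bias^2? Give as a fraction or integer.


Total error = bias^2 + variance + irreducible noise. So bias^2 = 23/5 - 6/5 - 7/5 = 2.

2


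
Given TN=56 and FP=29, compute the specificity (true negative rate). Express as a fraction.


Specificity = TN / (TN + FP) = 56 / 85 = 56/85.

56/85


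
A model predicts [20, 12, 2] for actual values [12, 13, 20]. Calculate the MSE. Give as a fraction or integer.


MSE = (1/3) * ((12-20)^2=64 + (13-12)^2=1 + (20-2)^2=324). Sum = 389. MSE = 389/3.

389/3


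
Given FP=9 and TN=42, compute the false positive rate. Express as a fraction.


FPR = FP / (FP + TN) = 9 / 51 = 3/17.

3/17


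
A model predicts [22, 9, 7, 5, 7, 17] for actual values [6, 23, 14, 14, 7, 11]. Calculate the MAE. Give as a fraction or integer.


MAE = (1/6) * (|6-22|=16 + |23-9|=14 + |14-7|=7 + |14-5|=9 + |7-7|=0 + |11-17|=6). Sum = 52. MAE = 26/3.

26/3


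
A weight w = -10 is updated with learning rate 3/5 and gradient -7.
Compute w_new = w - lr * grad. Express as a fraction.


w_new = -10 - 3/5 * -7 = -10 - -21/5 = -29/5.

-29/5


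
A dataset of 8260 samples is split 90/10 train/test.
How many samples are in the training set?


Test set = 8260 * 10% = 826. Training set = 8260 - 826 = 7434.

7434


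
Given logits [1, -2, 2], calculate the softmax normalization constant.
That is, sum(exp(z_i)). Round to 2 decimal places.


Denom = e^1=2.7183 + e^-2=0.1353 + e^2=7.3891. Sum = 10.2427, which rounds to 10.24.

10.24


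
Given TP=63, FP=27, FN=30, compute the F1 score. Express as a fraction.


Precision = 63/90 = 7/10. Recall = 63/93 = 21/31. F1 = 2*P*R/(P+R) = 42/61.

42/61


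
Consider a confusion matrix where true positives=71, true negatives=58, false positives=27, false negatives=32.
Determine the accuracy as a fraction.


Accuracy = (TP + TN) / (TP + TN + FP + FN) = (71 + 58) / 188 = 129/188.

129/188


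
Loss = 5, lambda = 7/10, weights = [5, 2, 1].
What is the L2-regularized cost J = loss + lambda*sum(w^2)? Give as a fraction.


L2 sq norm = sum(w^2) = 30. J = 5 + 7/10 * 30 = 26.

26


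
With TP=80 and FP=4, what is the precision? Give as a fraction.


Precision = TP / (TP + FP) = 80 / 84 = 20/21.

20/21


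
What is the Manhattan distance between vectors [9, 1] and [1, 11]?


d = sum of absolute differences: |9-1|=8 + |1-11|=10 = 18.

18


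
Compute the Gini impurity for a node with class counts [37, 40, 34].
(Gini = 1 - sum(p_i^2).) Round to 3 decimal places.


Total = 111. Proportions: 37/111, 40/111, 34/111. sum(p_i^2) = 0.3348. Gini = 1 - 0.3348 = 0.6652, which rounds to 0.665.

0.665


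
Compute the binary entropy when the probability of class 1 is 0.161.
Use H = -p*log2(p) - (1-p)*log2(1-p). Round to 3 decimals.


H = -0.161*log2(0.161) - 0.839*log2(0.839) = 0.637.

0.637


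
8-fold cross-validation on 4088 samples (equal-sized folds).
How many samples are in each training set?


Each validation fold has 4088/8 = 511 samples. Training set = 4088 - 511 = 3577.

3577


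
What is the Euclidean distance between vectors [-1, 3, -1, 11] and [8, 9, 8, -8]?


d = sqrt(sum of squared differences). (-1-8)^2=81, (3-9)^2=36, (-1-8)^2=81, (11--8)^2=361. Sum = 559.

sqrt(559)


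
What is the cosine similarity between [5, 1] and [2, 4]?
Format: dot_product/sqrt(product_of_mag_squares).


dot = 14. |a|^2 = 26, |b|^2 = 20. cos = 14/sqrt(520).

14/sqrt(520)


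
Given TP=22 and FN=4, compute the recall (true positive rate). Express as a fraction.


Recall = TP / (TP + FN) = 22 / 26 = 11/13.

11/13


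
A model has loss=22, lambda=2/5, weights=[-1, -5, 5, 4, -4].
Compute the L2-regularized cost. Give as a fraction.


L2 sq norm = sum(w^2) = 83. J = 22 + 2/5 * 83 = 276/5.

276/5


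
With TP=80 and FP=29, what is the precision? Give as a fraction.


Precision = TP / (TP + FP) = 80 / 109 = 80/109.

80/109


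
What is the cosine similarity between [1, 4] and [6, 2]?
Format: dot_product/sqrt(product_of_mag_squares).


dot = 14. |a|^2 = 17, |b|^2 = 40. cos = 14/sqrt(680).

14/sqrt(680)


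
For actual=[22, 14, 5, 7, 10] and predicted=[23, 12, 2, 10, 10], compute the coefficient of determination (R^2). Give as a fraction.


Mean(y) = 58/5. SS_res = 23. SS_tot = 906/5. R^2 = 1 - 23/(906/5) = 791/906.

791/906


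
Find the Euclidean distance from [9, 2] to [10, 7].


d = sqrt(sum of squared differences). (9-10)^2=1, (2-7)^2=25. Sum = 26.

sqrt(26)


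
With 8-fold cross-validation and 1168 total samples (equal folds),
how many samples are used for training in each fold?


Each validation fold has 1168/8 = 146 samples. Training set = 1168 - 146 = 1022.

1022


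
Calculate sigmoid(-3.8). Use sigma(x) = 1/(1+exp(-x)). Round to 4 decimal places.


sigma(-3.8) = 1/(1+e^(3.8)) = 1/(1+44.701184) = 1/45.701184 = 0.0219.

0.0219


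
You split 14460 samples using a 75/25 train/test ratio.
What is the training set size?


Test set = 14460 * 25% = 3615. Training set = 14460 - 3615 = 10845.

10845


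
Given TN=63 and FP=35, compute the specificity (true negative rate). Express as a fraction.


Specificity = TN / (TN + FP) = 63 / 98 = 9/14.

9/14


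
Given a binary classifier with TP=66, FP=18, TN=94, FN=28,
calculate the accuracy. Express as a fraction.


Accuracy = (TP + TN) / (TP + TN + FP + FN) = (66 + 94) / 206 = 80/103.

80/103


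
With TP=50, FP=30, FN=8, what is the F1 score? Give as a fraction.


Precision = 50/80 = 5/8. Recall = 50/58 = 25/29. F1 = 2*P*R/(P+R) = 50/69.

50/69


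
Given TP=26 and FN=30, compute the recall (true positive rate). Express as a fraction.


Recall = TP / (TP + FN) = 26 / 56 = 13/28.

13/28


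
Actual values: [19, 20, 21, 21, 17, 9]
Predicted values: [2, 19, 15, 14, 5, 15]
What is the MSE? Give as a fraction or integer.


MSE = (1/6) * ((19-2)^2=289 + (20-19)^2=1 + (21-15)^2=36 + (21-14)^2=49 + (17-5)^2=144 + (9-15)^2=36). Sum = 555. MSE = 185/2.

185/2


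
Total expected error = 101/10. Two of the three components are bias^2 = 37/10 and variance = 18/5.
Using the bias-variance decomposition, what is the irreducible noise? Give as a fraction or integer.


Total error = bias^2 + variance + irreducible noise. So irreducible noise = 101/10 - 37/10 - 18/5 = 14/5.

14/5


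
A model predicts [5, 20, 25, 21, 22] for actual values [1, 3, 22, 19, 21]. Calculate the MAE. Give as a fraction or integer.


MAE = (1/5) * (|1-5|=4 + |3-20|=17 + |22-25|=3 + |19-21|=2 + |21-22|=1). Sum = 27. MAE = 27/5.

27/5


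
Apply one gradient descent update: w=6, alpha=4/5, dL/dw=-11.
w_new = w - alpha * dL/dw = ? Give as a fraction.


w_new = 6 - 4/5 * -11 = 6 - -44/5 = 74/5.

74/5


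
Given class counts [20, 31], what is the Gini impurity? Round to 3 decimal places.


Total = 51. Proportions: 20/51, 31/51. sum(p_i^2) = 0.5233. Gini = 1 - 0.5233 = 0.4767, which rounds to 0.477.

0.477


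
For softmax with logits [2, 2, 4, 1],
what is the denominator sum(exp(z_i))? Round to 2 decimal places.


Denom = e^2=7.3891 + e^2=7.3891 + e^4=54.5982 + e^1=2.7183. Sum = 72.0947, which rounds to 72.09.

72.09


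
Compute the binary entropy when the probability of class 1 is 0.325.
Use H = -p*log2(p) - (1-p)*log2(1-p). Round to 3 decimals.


H = -0.325*log2(0.325) - 0.675*log2(0.675) = 0.910.

0.910


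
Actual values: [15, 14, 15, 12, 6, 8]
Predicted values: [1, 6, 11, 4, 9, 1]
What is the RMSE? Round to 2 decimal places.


MSE = 66.3333. RMSE = sqrt(66.3333) = 8.14.

8.14


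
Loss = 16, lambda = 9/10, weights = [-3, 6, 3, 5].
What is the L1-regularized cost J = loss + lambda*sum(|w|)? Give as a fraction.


L1 norm = sum(|w|) = 17. J = 16 + 9/10 * 17 = 313/10.

313/10


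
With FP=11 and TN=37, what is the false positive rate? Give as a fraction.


FPR = FP / (FP + TN) = 11 / 48 = 11/48.

11/48


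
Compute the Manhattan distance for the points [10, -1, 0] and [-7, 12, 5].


d = sum of absolute differences: |10--7|=17 + |-1-12|=13 + |0-5|=5 = 35.

35


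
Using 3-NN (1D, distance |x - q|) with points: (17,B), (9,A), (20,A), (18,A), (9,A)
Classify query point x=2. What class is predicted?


Distances: |17-2|=15, |9-2|=7, |20-2|=18, |18-2|=16, |9-2|=7. 3 nearest: (9,A), (9,A), (17,B). Counts: {'A': 2, 'B': 1}. Majority class: A.

A


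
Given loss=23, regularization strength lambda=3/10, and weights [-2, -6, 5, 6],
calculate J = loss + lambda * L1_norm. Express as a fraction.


L1 norm = sum(|w|) = 19. J = 23 + 3/10 * 19 = 287/10.

287/10


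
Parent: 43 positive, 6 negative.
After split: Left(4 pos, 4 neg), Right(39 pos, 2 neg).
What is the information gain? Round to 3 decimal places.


H(parent) = 0.5364. H(left) = 1.0000, H(right) = 0.2812. Weighted = (8/49)*1.0000 + (41/49)*0.2812 = 0.3986. IG = 0.5364 - 0.3986 = 0.1378, which rounds to 0.138.

0.138


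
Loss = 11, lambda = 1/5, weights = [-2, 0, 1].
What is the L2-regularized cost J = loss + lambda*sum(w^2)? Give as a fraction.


L2 sq norm = sum(w^2) = 5. J = 11 + 1/5 * 5 = 12.

12


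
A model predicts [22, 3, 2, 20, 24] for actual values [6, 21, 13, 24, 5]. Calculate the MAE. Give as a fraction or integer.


MAE = (1/5) * (|6-22|=16 + |21-3|=18 + |13-2|=11 + |24-20|=4 + |5-24|=19). Sum = 68. MAE = 68/5.

68/5


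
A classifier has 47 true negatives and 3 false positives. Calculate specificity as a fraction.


Specificity = TN / (TN + FP) = 47 / 50 = 47/50.

47/50


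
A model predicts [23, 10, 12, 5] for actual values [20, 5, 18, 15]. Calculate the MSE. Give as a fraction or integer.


MSE = (1/4) * ((20-23)^2=9 + (5-10)^2=25 + (18-12)^2=36 + (15-5)^2=100). Sum = 170. MSE = 85/2.

85/2


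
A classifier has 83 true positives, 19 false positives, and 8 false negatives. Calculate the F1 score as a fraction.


Precision = 83/102 = 83/102. Recall = 83/91 = 83/91. F1 = 2*P*R/(P+R) = 166/193.

166/193


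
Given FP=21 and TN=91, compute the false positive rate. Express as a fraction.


FPR = FP / (FP + TN) = 21 / 112 = 3/16.

3/16


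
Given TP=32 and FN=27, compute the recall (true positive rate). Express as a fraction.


Recall = TP / (TP + FN) = 32 / 59 = 32/59.

32/59


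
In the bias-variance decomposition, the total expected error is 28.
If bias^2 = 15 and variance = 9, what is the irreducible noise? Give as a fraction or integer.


Total error = bias^2 + variance + irreducible noise. So irreducible noise = 28 - 15 - 9 = 4.

4


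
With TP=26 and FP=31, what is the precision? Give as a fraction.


Precision = TP / (TP + FP) = 26 / 57 = 26/57.

26/57


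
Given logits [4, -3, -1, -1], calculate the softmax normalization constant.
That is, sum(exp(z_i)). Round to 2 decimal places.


Denom = e^4=54.5982 + e^-3=0.0498 + e^-1=0.3679 + e^-1=0.3679. Sum = 55.3838, which rounds to 55.38.

55.38


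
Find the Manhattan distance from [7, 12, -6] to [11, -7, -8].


d = sum of absolute differences: |7-11|=4 + |12--7|=19 + |-6--8|=2 = 25.

25


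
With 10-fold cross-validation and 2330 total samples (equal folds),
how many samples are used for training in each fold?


Each validation fold has 2330/10 = 233 samples. Training set = 2330 - 233 = 2097.

2097


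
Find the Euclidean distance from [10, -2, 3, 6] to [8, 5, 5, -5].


d = sqrt(sum of squared differences). (10-8)^2=4, (-2-5)^2=49, (3-5)^2=4, (6--5)^2=121. Sum = 178.

sqrt(178)


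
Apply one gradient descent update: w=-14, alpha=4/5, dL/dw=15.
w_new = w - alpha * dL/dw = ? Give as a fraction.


w_new = -14 - 4/5 * 15 = -14 - 12 = -26.

-26


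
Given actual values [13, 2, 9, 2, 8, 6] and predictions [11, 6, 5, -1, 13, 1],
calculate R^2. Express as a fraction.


Mean(y) = 20/3. SS_res = 95. SS_tot = 274/3. R^2 = 1 - 95/(274/3) = -11/274.

-11/274


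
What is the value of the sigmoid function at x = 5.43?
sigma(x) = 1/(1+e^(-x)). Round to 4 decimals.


sigma(5.43) = 1/(1+e^(-5.43)) = 1/(1+0.004383) = 1/1.004383 = 0.9956.

0.9956


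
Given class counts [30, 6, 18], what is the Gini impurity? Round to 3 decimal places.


Total = 54. Proportions: 30/54, 6/54, 18/54. sum(p_i^2) = 0.4321. Gini = 1 - 0.4321 = 0.5679, which rounds to 0.568.

0.568
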